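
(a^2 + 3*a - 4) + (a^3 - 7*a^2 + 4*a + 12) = a^3 - 6*a^2 + 7*a + 8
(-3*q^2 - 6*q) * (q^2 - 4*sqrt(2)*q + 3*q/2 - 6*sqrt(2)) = -3*q^4 - 21*q^3/2 + 12*sqrt(2)*q^3 - 9*q^2 + 42*sqrt(2)*q^2 + 36*sqrt(2)*q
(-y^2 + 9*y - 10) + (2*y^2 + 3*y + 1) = y^2 + 12*y - 9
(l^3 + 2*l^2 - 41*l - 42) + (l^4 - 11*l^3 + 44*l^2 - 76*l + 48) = l^4 - 10*l^3 + 46*l^2 - 117*l + 6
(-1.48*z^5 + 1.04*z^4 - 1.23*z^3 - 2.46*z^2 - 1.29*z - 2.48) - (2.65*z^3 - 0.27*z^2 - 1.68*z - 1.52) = -1.48*z^5 + 1.04*z^4 - 3.88*z^3 - 2.19*z^2 + 0.39*z - 0.96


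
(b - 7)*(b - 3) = b^2 - 10*b + 21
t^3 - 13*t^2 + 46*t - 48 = (t - 8)*(t - 3)*(t - 2)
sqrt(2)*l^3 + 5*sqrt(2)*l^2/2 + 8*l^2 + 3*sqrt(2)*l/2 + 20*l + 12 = (l + 3/2)*(l + 4*sqrt(2))*(sqrt(2)*l + sqrt(2))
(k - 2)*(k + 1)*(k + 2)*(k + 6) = k^4 + 7*k^3 + 2*k^2 - 28*k - 24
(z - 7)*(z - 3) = z^2 - 10*z + 21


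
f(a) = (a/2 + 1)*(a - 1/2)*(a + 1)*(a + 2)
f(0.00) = -1.00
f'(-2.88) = -7.63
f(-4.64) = 65.20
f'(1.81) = 43.93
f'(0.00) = 0.00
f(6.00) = 1232.00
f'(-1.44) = 0.10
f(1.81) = 26.72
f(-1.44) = 0.13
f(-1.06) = 0.04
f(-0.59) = -0.44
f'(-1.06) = -0.63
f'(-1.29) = -0.16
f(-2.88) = 2.46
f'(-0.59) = -1.31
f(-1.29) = 0.13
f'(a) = (a/2 + 1)*(a - 1/2)*(a + 1) + (a/2 + 1)*(a - 1/2)*(a + 2) + (a/2 + 1)*(a + 1)*(a + 2) + (a - 1/2)*(a + 1)*(a + 2)/2 = a*(8*a^2 + 27*a + 22)/4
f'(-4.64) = -79.99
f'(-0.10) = -0.48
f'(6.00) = 708.00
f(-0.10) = -0.97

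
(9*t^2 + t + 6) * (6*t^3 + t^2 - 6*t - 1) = 54*t^5 + 15*t^4 - 17*t^3 - 9*t^2 - 37*t - 6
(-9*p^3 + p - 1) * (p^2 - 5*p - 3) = -9*p^5 + 45*p^4 + 28*p^3 - 6*p^2 + 2*p + 3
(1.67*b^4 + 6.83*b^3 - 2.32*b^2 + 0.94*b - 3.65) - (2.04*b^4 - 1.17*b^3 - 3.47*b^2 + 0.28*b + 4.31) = -0.37*b^4 + 8.0*b^3 + 1.15*b^2 + 0.66*b - 7.96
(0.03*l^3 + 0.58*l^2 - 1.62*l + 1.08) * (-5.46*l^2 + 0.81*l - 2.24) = -0.1638*l^5 - 3.1425*l^4 + 9.2478*l^3 - 8.5082*l^2 + 4.5036*l - 2.4192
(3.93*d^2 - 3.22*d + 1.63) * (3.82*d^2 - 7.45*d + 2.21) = 15.0126*d^4 - 41.5789*d^3 + 38.9009*d^2 - 19.2597*d + 3.6023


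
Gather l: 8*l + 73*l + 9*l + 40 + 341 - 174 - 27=90*l + 180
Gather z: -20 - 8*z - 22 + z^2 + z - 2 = z^2 - 7*z - 44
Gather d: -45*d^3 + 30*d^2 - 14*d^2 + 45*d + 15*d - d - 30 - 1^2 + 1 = -45*d^3 + 16*d^2 + 59*d - 30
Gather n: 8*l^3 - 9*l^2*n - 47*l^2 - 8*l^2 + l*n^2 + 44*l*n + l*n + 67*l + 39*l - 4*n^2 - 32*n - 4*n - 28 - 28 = 8*l^3 - 55*l^2 + 106*l + n^2*(l - 4) + n*(-9*l^2 + 45*l - 36) - 56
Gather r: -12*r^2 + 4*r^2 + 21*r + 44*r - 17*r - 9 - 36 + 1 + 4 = -8*r^2 + 48*r - 40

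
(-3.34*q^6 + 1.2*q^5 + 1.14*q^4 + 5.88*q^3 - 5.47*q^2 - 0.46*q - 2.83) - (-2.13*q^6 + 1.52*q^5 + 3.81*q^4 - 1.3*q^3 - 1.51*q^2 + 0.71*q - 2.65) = -1.21*q^6 - 0.32*q^5 - 2.67*q^4 + 7.18*q^3 - 3.96*q^2 - 1.17*q - 0.18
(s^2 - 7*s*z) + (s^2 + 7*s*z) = 2*s^2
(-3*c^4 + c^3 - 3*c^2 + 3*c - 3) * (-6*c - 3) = 18*c^5 + 3*c^4 + 15*c^3 - 9*c^2 + 9*c + 9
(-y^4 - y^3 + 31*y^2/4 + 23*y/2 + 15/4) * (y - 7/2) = -y^5 + 5*y^4/2 + 45*y^3/4 - 125*y^2/8 - 73*y/2 - 105/8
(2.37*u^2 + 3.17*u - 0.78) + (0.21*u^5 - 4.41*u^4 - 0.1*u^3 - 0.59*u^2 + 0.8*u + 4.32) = 0.21*u^5 - 4.41*u^4 - 0.1*u^3 + 1.78*u^2 + 3.97*u + 3.54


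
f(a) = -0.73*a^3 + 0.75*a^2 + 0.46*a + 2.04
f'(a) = -2.19*a^2 + 1.5*a + 0.46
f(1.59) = 1.73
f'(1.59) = -2.69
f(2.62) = -4.74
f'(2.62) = -10.64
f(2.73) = -5.97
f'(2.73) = -11.77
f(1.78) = 1.12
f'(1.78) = -3.81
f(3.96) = -29.71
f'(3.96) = -27.94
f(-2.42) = 15.67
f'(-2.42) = -16.00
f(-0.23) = 1.98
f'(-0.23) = -0.00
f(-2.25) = 13.12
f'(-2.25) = -14.00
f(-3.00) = 27.12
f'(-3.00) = -23.75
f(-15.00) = 2627.64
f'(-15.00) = -514.79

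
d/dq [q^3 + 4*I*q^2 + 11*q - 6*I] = 3*q^2 + 8*I*q + 11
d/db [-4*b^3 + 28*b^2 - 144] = 4*b*(14 - 3*b)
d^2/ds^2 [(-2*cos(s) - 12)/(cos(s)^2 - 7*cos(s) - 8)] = 2*(-9*sin(s)^4*cos(s) - 31*sin(s)^4 + 456*sin(s)^2 + 257*cos(s)/2 + 18*cos(3*s) + cos(5*s)/2 + 147)/(sin(s)^2 + 7*cos(s) + 7)^3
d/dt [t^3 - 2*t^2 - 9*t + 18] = 3*t^2 - 4*t - 9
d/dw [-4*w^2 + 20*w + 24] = 20 - 8*w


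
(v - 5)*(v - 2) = v^2 - 7*v + 10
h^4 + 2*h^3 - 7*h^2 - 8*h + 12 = (h - 2)*(h - 1)*(h + 2)*(h + 3)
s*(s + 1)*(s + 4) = s^3 + 5*s^2 + 4*s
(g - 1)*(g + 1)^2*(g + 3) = g^4 + 4*g^3 + 2*g^2 - 4*g - 3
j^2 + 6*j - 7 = (j - 1)*(j + 7)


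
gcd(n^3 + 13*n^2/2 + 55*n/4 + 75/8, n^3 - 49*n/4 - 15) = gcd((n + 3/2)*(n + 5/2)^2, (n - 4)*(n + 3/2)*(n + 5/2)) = n^2 + 4*n + 15/4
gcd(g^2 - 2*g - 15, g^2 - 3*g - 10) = g - 5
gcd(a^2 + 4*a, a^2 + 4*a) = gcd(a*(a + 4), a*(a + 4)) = a^2 + 4*a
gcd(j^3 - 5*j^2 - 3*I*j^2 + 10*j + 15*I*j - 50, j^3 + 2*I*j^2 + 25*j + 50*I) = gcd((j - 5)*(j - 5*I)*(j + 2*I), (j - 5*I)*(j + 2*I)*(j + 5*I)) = j^2 - 3*I*j + 10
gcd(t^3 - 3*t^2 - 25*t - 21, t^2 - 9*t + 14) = t - 7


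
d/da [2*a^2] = 4*a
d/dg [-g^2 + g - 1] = 1 - 2*g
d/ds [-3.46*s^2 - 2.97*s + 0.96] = -6.92*s - 2.97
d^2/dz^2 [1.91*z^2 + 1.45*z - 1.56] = 3.82000000000000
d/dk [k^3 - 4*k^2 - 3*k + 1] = 3*k^2 - 8*k - 3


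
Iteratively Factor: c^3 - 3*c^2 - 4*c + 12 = (c - 3)*(c^2 - 4) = (c - 3)*(c + 2)*(c - 2)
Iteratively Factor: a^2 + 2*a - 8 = (a + 4)*(a - 2)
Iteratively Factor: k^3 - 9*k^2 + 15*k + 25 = (k - 5)*(k^2 - 4*k - 5) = (k - 5)^2*(k + 1)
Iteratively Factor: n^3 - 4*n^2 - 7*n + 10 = (n - 1)*(n^2 - 3*n - 10) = (n - 1)*(n + 2)*(n - 5)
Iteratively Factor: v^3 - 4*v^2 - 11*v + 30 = (v - 5)*(v^2 + v - 6) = (v - 5)*(v + 3)*(v - 2)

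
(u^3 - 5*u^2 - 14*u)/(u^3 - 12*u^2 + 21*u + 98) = u/(u - 7)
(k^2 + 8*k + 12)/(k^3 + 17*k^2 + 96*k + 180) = (k + 2)/(k^2 + 11*k + 30)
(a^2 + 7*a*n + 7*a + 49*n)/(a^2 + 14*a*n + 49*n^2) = (a + 7)/(a + 7*n)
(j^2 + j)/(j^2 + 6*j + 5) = j/(j + 5)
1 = 1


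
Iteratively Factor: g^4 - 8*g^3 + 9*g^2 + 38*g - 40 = (g + 2)*(g^3 - 10*g^2 + 29*g - 20) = (g - 5)*(g + 2)*(g^2 - 5*g + 4) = (g - 5)*(g - 4)*(g + 2)*(g - 1)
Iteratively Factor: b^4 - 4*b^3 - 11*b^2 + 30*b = (b - 5)*(b^3 + b^2 - 6*b) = b*(b - 5)*(b^2 + b - 6) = b*(b - 5)*(b - 2)*(b + 3)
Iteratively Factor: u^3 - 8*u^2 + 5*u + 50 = (u - 5)*(u^2 - 3*u - 10) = (u - 5)^2*(u + 2)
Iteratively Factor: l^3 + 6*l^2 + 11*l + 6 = (l + 2)*(l^2 + 4*l + 3) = (l + 1)*(l + 2)*(l + 3)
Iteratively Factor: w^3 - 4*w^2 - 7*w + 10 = (w - 1)*(w^2 - 3*w - 10) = (w - 5)*(w - 1)*(w + 2)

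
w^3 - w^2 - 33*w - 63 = (w - 7)*(w + 3)^2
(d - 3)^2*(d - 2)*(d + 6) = d^4 - 2*d^3 - 27*d^2 + 108*d - 108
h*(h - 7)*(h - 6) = h^3 - 13*h^2 + 42*h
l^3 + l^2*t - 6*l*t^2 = l*(l - 2*t)*(l + 3*t)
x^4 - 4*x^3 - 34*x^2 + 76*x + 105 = (x - 7)*(x - 3)*(x + 1)*(x + 5)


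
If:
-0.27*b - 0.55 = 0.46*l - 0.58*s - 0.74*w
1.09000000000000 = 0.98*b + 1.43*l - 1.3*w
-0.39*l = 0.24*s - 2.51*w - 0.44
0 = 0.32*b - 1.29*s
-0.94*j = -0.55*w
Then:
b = 5.83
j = -0.37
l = -3.81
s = 1.45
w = -0.63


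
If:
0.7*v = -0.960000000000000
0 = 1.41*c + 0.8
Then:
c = -0.57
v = -1.37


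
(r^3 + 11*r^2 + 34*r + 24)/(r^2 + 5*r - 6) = (r^2 + 5*r + 4)/(r - 1)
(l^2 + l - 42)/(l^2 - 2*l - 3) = (-l^2 - l + 42)/(-l^2 + 2*l + 3)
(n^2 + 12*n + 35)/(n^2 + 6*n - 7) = (n + 5)/(n - 1)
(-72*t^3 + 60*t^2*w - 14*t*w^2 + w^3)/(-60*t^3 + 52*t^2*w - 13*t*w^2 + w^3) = (6*t - w)/(5*t - w)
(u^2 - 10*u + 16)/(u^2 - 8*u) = (u - 2)/u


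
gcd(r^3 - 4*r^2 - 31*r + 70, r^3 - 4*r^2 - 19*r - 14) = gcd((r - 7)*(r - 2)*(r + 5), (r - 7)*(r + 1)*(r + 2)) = r - 7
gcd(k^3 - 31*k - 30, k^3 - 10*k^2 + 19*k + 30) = k^2 - 5*k - 6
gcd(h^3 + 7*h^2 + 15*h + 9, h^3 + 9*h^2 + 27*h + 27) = h^2 + 6*h + 9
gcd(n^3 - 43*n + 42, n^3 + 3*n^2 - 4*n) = n - 1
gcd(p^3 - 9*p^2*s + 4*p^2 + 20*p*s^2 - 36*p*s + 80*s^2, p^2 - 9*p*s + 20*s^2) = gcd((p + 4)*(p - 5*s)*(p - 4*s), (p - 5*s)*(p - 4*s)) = p^2 - 9*p*s + 20*s^2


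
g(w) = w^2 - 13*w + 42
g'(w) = 2*w - 13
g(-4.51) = 120.97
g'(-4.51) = -22.02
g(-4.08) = 111.69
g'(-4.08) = -21.16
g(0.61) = 34.44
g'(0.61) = -11.78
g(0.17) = 39.82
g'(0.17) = -12.66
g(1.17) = 28.16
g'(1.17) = -10.66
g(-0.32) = 46.26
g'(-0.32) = -13.64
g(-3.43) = 98.35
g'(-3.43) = -19.86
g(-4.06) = 111.26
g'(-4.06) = -21.12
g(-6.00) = 156.00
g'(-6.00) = -25.00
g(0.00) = 42.00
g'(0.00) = -13.00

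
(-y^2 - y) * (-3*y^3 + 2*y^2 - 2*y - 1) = 3*y^5 + y^4 + 3*y^2 + y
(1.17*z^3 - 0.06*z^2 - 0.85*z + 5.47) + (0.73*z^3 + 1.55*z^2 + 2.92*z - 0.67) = 1.9*z^3 + 1.49*z^2 + 2.07*z + 4.8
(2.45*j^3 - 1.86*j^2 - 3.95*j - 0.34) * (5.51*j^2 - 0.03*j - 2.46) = 13.4995*j^5 - 10.3221*j^4 - 27.7357*j^3 + 2.8207*j^2 + 9.7272*j + 0.8364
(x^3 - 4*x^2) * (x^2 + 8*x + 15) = x^5 + 4*x^4 - 17*x^3 - 60*x^2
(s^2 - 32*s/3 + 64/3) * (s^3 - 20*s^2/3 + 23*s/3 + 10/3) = s^5 - 52*s^4/3 + 901*s^3/9 - 662*s^2/3 + 128*s + 640/9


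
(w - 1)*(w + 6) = w^2 + 5*w - 6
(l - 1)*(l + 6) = l^2 + 5*l - 6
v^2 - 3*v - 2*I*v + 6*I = (v - 3)*(v - 2*I)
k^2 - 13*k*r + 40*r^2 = (k - 8*r)*(k - 5*r)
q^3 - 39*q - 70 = (q - 7)*(q + 2)*(q + 5)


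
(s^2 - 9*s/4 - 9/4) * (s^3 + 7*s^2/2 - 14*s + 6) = s^5 + 5*s^4/4 - 193*s^3/8 + 237*s^2/8 + 18*s - 27/2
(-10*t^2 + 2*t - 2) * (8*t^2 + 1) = -80*t^4 + 16*t^3 - 26*t^2 + 2*t - 2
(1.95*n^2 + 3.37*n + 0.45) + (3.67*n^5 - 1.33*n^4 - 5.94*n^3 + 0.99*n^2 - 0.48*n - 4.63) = 3.67*n^5 - 1.33*n^4 - 5.94*n^3 + 2.94*n^2 + 2.89*n - 4.18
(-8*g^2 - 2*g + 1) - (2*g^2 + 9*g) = -10*g^2 - 11*g + 1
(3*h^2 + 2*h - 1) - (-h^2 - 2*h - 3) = 4*h^2 + 4*h + 2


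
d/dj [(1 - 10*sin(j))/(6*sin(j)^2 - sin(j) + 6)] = (60*sin(j)^2 - 12*sin(j) - 59)*cos(j)/(6*sin(j)^2 - sin(j) + 6)^2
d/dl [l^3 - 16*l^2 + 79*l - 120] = 3*l^2 - 32*l + 79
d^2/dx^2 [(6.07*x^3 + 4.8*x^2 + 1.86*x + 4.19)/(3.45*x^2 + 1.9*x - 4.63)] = (-2.27373675443232e-13*x^4 + 219.09299*x^3 + 438.87891*x^2 + 1123.788858*x + 402.62881)/(41.063625*x^6 + 67.84425*x^5 - 127.962225*x^4 - 175.2389*x^3 + 171.729015*x^2 + 122.19033*x - 99.252847)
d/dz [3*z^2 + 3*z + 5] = 6*z + 3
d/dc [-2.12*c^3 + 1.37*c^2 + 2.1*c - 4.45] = -6.36*c^2 + 2.74*c + 2.1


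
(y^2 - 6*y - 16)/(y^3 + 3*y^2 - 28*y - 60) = (y - 8)/(y^2 + y - 30)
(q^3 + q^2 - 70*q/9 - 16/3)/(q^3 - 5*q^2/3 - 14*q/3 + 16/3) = (q^2 + 11*q/3 + 2)/(q^2 + q - 2)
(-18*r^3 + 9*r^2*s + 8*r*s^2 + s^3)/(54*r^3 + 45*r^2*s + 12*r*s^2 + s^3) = (-r + s)/(3*r + s)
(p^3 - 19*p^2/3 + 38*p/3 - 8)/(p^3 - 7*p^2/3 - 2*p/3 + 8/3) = (p - 3)/(p + 1)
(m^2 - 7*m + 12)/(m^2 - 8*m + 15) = (m - 4)/(m - 5)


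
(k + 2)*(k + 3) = k^2 + 5*k + 6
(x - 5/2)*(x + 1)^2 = x^3 - x^2/2 - 4*x - 5/2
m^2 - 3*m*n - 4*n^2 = (m - 4*n)*(m + n)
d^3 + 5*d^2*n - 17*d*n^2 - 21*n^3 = (d - 3*n)*(d + n)*(d + 7*n)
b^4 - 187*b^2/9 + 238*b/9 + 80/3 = (b - 3)*(b - 8/3)*(b + 2/3)*(b + 5)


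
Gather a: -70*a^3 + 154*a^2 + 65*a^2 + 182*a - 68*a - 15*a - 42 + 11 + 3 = -70*a^3 + 219*a^2 + 99*a - 28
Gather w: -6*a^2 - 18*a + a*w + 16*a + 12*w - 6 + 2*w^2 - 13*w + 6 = -6*a^2 - 2*a + 2*w^2 + w*(a - 1)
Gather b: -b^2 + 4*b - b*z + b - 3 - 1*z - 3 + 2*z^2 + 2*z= -b^2 + b*(5 - z) + 2*z^2 + z - 6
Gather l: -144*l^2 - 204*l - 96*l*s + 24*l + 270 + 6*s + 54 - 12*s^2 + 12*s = -144*l^2 + l*(-96*s - 180) - 12*s^2 + 18*s + 324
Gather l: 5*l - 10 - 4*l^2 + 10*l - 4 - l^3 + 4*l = -l^3 - 4*l^2 + 19*l - 14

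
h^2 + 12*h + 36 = (h + 6)^2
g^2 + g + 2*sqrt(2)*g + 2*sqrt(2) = (g + 1)*(g + 2*sqrt(2))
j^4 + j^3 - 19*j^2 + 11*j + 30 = (j - 3)*(j - 2)*(j + 1)*(j + 5)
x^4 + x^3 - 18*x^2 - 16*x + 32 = (x - 4)*(x - 1)*(x + 2)*(x + 4)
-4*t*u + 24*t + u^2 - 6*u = (-4*t + u)*(u - 6)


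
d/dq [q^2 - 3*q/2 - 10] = 2*q - 3/2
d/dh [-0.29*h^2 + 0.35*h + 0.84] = 0.35 - 0.58*h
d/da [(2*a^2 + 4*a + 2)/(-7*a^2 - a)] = 2*(13*a^2 + 14*a + 1)/(a^2*(49*a^2 + 14*a + 1))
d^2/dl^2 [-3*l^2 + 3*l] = -6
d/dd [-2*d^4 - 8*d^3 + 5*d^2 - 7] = 2*d*(-4*d^2 - 12*d + 5)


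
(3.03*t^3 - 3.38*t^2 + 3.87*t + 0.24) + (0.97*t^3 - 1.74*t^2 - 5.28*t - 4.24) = 4.0*t^3 - 5.12*t^2 - 1.41*t - 4.0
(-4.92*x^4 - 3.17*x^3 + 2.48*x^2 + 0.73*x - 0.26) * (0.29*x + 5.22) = -1.4268*x^5 - 26.6017*x^4 - 15.8282*x^3 + 13.1573*x^2 + 3.7352*x - 1.3572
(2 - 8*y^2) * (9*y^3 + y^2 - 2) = -72*y^5 - 8*y^4 + 18*y^3 + 18*y^2 - 4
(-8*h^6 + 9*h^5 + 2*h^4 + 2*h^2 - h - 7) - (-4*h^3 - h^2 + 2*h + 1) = -8*h^6 + 9*h^5 + 2*h^4 + 4*h^3 + 3*h^2 - 3*h - 8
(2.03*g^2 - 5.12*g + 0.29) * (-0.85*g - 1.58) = -1.7255*g^3 + 1.1446*g^2 + 7.8431*g - 0.4582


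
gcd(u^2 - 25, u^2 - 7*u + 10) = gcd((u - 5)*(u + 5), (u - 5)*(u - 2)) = u - 5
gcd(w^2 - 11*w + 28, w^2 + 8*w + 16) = 1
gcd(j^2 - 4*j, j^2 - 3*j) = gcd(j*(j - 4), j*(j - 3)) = j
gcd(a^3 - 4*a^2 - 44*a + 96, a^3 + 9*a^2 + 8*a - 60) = a^2 + 4*a - 12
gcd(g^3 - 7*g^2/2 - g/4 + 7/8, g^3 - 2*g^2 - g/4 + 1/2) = g^2 - 1/4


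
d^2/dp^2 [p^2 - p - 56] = 2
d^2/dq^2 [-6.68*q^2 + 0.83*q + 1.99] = -13.3600000000000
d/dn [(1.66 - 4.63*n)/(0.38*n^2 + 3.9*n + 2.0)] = (1.7594*n^2 - 1.2616*n - 15.734)/(0.1444*n^4 + 2.964*n^3 + 16.73*n^2 + 15.6*n + 4.0)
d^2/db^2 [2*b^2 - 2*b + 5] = 4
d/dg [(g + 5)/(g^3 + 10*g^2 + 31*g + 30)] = (-2*g - 5)/(g^4 + 10*g^3 + 37*g^2 + 60*g + 36)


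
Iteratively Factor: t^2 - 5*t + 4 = (t - 4)*(t - 1)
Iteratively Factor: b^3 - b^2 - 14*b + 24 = (b + 4)*(b^2 - 5*b + 6) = (b - 2)*(b + 4)*(b - 3)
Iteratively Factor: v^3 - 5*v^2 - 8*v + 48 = (v + 3)*(v^2 - 8*v + 16) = (v - 4)*(v + 3)*(v - 4)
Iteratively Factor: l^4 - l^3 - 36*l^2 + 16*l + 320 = (l - 5)*(l^3 + 4*l^2 - 16*l - 64) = (l - 5)*(l - 4)*(l^2 + 8*l + 16) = (l - 5)*(l - 4)*(l + 4)*(l + 4)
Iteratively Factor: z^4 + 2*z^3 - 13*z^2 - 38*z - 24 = (z - 4)*(z^3 + 6*z^2 + 11*z + 6) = (z - 4)*(z + 2)*(z^2 + 4*z + 3) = (z - 4)*(z + 2)*(z + 3)*(z + 1)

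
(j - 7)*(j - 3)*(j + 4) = j^3 - 6*j^2 - 19*j + 84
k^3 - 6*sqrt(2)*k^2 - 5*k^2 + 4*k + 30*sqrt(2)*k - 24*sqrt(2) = (k - 4)*(k - 1)*(k - 6*sqrt(2))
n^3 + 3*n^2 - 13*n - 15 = (n - 3)*(n + 1)*(n + 5)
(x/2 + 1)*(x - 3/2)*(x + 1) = x^3/2 + 3*x^2/4 - 5*x/4 - 3/2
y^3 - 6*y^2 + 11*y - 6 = (y - 3)*(y - 2)*(y - 1)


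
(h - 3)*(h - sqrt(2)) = h^2 - 3*h - sqrt(2)*h + 3*sqrt(2)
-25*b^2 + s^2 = (-5*b + s)*(5*b + s)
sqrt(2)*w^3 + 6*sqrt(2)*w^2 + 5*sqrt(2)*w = w*(w + 5)*(sqrt(2)*w + sqrt(2))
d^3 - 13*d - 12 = (d - 4)*(d + 1)*(d + 3)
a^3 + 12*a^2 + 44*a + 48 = (a + 2)*(a + 4)*(a + 6)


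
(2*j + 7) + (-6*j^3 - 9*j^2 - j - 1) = -6*j^3 - 9*j^2 + j + 6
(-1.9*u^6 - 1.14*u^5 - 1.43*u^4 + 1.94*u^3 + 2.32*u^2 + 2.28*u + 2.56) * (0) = 0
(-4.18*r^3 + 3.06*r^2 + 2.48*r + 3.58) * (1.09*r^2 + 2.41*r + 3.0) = -4.5562*r^5 - 6.7384*r^4 - 2.4622*r^3 + 19.059*r^2 + 16.0678*r + 10.74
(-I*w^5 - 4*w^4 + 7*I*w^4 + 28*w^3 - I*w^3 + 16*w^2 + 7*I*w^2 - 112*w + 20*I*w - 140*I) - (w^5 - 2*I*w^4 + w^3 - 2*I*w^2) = -w^5 - I*w^5 - 4*w^4 + 9*I*w^4 + 27*w^3 - I*w^3 + 16*w^2 + 9*I*w^2 - 112*w + 20*I*w - 140*I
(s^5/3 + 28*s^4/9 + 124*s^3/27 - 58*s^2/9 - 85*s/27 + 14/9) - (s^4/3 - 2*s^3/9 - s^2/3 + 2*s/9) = s^5/3 + 25*s^4/9 + 130*s^3/27 - 55*s^2/9 - 91*s/27 + 14/9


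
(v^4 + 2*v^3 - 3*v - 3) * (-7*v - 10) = -7*v^5 - 24*v^4 - 20*v^3 + 21*v^2 + 51*v + 30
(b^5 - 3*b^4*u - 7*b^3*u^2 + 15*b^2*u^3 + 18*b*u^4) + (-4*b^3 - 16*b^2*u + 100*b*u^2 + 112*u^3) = b^5 - 3*b^4*u - 7*b^3*u^2 - 4*b^3 + 15*b^2*u^3 - 16*b^2*u + 18*b*u^4 + 100*b*u^2 + 112*u^3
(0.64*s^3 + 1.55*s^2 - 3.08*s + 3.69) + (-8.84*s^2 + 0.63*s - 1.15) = 0.64*s^3 - 7.29*s^2 - 2.45*s + 2.54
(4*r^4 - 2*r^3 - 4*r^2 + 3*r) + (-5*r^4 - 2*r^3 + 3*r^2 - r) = -r^4 - 4*r^3 - r^2 + 2*r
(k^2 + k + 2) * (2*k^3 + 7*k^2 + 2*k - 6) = 2*k^5 + 9*k^4 + 13*k^3 + 10*k^2 - 2*k - 12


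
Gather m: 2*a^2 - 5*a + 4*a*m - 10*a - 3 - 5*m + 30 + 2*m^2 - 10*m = 2*a^2 - 15*a + 2*m^2 + m*(4*a - 15) + 27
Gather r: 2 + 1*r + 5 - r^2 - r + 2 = 9 - r^2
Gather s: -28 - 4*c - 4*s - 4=-4*c - 4*s - 32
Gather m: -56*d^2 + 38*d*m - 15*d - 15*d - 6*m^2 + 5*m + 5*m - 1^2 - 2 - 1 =-56*d^2 - 30*d - 6*m^2 + m*(38*d + 10) - 4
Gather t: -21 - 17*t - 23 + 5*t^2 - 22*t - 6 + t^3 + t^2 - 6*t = t^3 + 6*t^2 - 45*t - 50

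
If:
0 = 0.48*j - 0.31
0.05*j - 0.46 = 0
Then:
No Solution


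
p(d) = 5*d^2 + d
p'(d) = 10*d + 1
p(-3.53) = 58.77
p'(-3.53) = -34.30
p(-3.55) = 59.46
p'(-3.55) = -34.50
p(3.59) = 68.03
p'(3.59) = 36.90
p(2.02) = 22.42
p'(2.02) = 21.20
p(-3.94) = 73.68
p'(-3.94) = -38.40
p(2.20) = 26.40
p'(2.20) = 23.00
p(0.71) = 3.23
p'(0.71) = 8.10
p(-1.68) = 12.43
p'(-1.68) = -15.80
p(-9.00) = 396.00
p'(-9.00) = -89.00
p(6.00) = 186.00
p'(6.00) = 61.00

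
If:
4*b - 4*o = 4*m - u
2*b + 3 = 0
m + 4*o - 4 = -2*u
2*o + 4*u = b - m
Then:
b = -3/2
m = -27/7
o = 187/84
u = -11/21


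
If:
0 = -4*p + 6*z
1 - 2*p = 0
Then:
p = 1/2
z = 1/3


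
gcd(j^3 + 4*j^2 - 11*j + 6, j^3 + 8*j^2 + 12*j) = j + 6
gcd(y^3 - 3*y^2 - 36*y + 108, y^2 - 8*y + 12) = y - 6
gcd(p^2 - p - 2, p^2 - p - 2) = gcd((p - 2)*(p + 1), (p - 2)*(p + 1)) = p^2 - p - 2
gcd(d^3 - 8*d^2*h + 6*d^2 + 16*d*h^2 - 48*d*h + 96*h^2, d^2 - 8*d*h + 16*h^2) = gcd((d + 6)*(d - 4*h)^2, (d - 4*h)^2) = d^2 - 8*d*h + 16*h^2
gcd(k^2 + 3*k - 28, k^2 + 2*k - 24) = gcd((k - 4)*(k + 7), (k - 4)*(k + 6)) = k - 4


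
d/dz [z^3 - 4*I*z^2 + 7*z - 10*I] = 3*z^2 - 8*I*z + 7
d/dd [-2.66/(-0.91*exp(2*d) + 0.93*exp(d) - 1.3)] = (2.4738 - 4.8412*exp(d))*exp(d)/(0.91*exp(2*d) - 0.93*exp(d) + 1.3)^2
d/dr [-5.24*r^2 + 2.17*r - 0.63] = 2.17 - 10.48*r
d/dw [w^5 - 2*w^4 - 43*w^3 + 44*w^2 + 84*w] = 5*w^4 - 8*w^3 - 129*w^2 + 88*w + 84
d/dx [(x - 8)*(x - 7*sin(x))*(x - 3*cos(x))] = (8 - x)*(x - 3*cos(x))*(7*cos(x) - 1) + (x - 8)*(x - 7*sin(x))*(3*sin(x) + 1) + (x - 7*sin(x))*(x - 3*cos(x))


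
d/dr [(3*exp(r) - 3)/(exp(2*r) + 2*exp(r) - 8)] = 3*(2*(1 - exp(r))*(exp(r) + 1) + exp(2*r) + 2*exp(r) - 8)*exp(r)/(exp(2*r) + 2*exp(r) - 8)^2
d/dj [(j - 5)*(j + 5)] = 2*j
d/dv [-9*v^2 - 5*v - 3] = -18*v - 5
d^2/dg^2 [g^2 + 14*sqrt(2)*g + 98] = 2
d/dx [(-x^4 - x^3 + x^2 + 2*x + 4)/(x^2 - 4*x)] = (-2*x^5 + 11*x^4 + 8*x^3 - 6*x^2 - 8*x + 16)/(x^2*(x^2 - 8*x + 16))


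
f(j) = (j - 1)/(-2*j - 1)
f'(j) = 1/(-2*j - 1) + 2*(j - 1)/(-2*j - 1)^2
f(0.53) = 0.23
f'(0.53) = -0.71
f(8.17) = -0.41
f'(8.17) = -0.01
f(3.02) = -0.29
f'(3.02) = -0.06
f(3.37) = -0.31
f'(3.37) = -0.05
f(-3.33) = -0.77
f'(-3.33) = -0.09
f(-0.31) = 3.45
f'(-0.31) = -20.78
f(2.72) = -0.27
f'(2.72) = -0.07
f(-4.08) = -0.71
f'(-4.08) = -0.06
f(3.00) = -0.29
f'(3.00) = -0.06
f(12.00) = -0.44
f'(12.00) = 0.00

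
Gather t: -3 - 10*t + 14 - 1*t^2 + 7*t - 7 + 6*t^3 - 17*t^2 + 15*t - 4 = 6*t^3 - 18*t^2 + 12*t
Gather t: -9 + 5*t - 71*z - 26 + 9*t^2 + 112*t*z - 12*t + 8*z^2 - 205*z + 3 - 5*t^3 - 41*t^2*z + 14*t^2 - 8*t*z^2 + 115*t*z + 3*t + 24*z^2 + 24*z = -5*t^3 + t^2*(23 - 41*z) + t*(-8*z^2 + 227*z - 4) + 32*z^2 - 252*z - 32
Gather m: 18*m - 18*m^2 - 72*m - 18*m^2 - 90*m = -36*m^2 - 144*m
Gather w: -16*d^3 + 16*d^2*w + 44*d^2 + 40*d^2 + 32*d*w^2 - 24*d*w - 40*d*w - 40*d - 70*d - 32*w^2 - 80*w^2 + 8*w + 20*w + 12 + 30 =-16*d^3 + 84*d^2 - 110*d + w^2*(32*d - 112) + w*(16*d^2 - 64*d + 28) + 42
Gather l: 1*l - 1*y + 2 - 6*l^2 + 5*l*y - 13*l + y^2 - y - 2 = -6*l^2 + l*(5*y - 12) + y^2 - 2*y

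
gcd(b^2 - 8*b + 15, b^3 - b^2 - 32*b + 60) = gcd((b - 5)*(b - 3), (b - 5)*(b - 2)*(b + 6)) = b - 5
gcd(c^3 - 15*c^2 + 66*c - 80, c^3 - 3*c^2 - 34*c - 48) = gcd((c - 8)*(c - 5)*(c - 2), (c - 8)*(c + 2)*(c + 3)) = c - 8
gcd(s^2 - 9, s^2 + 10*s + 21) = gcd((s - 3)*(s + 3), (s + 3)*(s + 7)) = s + 3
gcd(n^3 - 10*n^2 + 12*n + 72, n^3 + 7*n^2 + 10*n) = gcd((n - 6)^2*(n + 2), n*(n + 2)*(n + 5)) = n + 2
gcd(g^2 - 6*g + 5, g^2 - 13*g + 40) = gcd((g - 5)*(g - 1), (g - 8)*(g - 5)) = g - 5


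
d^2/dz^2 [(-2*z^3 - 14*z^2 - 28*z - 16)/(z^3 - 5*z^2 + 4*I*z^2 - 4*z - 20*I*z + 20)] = (z^4*(-48 + 16*I) + z^3*(-152 - 48*I) + z^2*(408 - 1680*I) + z*(1080 + 304*I) + 1648 + 6240*I)/(z^7 + z^6*(-15 + 8*I) + z^5*(51 - 120*I) + z^4*(235 + 568*I) + z^3*(-1784 - 520*I) + z^2*(2760 - 2400*I) + z*(1200 + 4000*I) - 2000)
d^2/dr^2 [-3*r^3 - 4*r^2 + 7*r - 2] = -18*r - 8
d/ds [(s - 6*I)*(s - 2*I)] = 2*s - 8*I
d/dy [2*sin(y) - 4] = 2*cos(y)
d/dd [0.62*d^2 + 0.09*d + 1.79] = 1.24*d + 0.09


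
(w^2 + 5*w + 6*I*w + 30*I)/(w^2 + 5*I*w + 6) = (w + 5)/(w - I)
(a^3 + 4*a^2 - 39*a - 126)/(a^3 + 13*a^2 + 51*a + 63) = (a - 6)/(a + 3)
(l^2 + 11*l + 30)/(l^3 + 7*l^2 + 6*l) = (l + 5)/(l*(l + 1))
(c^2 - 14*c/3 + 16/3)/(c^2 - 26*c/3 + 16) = (c - 2)/(c - 6)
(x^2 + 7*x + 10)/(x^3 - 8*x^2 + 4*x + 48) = (x + 5)/(x^2 - 10*x + 24)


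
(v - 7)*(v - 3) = v^2 - 10*v + 21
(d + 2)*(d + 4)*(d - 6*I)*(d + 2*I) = d^4 + 6*d^3 - 4*I*d^3 + 20*d^2 - 24*I*d^2 + 72*d - 32*I*d + 96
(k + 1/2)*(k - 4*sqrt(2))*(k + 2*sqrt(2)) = k^3 - 2*sqrt(2)*k^2 + k^2/2 - 16*k - sqrt(2)*k - 8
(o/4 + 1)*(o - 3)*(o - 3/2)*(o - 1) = o^4/4 - 3*o^3/8 - 13*o^2/4 + 63*o/8 - 9/2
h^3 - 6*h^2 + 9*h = h*(h - 3)^2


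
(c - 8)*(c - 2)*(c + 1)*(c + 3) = c^4 - 6*c^3 - 21*c^2 + 34*c + 48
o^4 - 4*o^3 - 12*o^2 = o^2*(o - 6)*(o + 2)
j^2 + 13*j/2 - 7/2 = (j - 1/2)*(j + 7)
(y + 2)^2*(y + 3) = y^3 + 7*y^2 + 16*y + 12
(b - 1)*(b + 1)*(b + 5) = b^3 + 5*b^2 - b - 5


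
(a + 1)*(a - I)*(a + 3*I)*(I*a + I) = I*a^4 - 2*a^3 + 2*I*a^3 - 4*a^2 + 4*I*a^2 - 2*a + 6*I*a + 3*I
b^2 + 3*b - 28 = (b - 4)*(b + 7)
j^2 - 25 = (j - 5)*(j + 5)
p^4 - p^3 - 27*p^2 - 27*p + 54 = (p - 6)*(p - 1)*(p + 3)^2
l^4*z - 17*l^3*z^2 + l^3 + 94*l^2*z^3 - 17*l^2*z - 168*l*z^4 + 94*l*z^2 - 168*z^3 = (l - 7*z)*(l - 6*z)*(l - 4*z)*(l*z + 1)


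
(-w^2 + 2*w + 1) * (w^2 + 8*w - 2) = -w^4 - 6*w^3 + 19*w^2 + 4*w - 2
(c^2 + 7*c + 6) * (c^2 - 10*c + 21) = c^4 - 3*c^3 - 43*c^2 + 87*c + 126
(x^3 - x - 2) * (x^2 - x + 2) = x^5 - x^4 + x^3 - x^2 - 4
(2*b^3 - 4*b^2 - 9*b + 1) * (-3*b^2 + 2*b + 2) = -6*b^5 + 16*b^4 + 23*b^3 - 29*b^2 - 16*b + 2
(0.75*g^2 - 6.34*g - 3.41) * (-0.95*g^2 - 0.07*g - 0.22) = -0.7125*g^4 + 5.9705*g^3 + 3.5183*g^2 + 1.6335*g + 0.7502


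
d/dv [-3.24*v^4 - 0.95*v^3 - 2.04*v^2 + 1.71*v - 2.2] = -12.96*v^3 - 2.85*v^2 - 4.08*v + 1.71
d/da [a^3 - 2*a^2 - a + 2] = 3*a^2 - 4*a - 1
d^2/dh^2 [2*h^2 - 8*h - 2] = 4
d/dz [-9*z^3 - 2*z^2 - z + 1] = -27*z^2 - 4*z - 1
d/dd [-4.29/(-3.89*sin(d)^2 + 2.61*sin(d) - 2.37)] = (11.1969 - 33.3762*sin(d))*cos(d)/(3.89*sin(d)^2 - 2.61*sin(d) + 2.37)^2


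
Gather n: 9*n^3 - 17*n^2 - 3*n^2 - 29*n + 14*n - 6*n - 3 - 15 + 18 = 9*n^3 - 20*n^2 - 21*n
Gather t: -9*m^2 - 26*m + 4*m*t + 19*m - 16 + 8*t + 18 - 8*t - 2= -9*m^2 + 4*m*t - 7*m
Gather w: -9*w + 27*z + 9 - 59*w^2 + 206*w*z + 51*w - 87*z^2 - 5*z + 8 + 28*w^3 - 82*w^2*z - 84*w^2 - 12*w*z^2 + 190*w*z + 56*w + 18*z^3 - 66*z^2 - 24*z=28*w^3 + w^2*(-82*z - 143) + w*(-12*z^2 + 396*z + 98) + 18*z^3 - 153*z^2 - 2*z + 17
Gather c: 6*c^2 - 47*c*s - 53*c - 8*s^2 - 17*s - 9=6*c^2 + c*(-47*s - 53) - 8*s^2 - 17*s - 9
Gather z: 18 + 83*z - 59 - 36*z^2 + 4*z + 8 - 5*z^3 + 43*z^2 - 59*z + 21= -5*z^3 + 7*z^2 + 28*z - 12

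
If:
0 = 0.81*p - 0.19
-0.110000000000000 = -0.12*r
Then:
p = 0.23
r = 0.92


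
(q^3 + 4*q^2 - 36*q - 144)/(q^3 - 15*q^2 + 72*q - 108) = (q^2 + 10*q + 24)/(q^2 - 9*q + 18)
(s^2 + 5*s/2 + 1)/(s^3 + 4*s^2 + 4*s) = (s + 1/2)/(s*(s + 2))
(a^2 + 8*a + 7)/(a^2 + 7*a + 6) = (a + 7)/(a + 6)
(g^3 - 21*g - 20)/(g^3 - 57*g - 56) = (g^2 - g - 20)/(g^2 - g - 56)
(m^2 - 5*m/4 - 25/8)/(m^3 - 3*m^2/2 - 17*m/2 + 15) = (m + 5/4)/(m^2 + m - 6)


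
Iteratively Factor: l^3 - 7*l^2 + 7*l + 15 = (l - 3)*(l^2 - 4*l - 5) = (l - 3)*(l + 1)*(l - 5)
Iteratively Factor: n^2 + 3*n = (n + 3)*(n)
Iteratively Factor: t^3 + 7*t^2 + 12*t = (t)*(t^2 + 7*t + 12) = t*(t + 4)*(t + 3)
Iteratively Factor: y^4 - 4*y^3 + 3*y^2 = (y - 1)*(y^3 - 3*y^2) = y*(y - 1)*(y^2 - 3*y) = y*(y - 3)*(y - 1)*(y)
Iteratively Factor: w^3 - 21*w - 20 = (w - 5)*(w^2 + 5*w + 4) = (w - 5)*(w + 1)*(w + 4)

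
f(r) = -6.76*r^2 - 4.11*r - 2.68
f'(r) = -13.52*r - 4.11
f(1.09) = -15.19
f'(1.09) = -18.85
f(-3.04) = -52.66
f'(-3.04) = 36.99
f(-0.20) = -2.13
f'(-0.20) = -1.41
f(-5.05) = -154.32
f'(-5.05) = 64.17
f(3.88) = -120.39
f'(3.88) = -56.57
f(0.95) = -12.69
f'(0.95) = -16.95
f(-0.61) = -2.69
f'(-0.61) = 4.14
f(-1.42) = -10.47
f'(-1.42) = 15.09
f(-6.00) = -221.38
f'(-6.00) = 77.01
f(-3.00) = -51.19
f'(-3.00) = 36.45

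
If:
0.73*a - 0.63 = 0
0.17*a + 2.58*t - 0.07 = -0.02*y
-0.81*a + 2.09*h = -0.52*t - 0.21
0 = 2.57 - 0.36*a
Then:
No Solution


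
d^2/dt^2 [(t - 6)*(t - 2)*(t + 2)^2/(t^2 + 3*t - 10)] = 2*(t^3 + 15*t^2 + 75*t + 26)/(t^3 + 15*t^2 + 75*t + 125)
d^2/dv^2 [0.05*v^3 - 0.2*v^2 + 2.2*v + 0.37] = 0.3*v - 0.4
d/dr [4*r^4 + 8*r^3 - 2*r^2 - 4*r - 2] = 16*r^3 + 24*r^2 - 4*r - 4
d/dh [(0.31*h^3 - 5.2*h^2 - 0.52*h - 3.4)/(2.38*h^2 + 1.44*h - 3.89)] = (0.7378*h^4 + 0.892800000000001*h^3 - 9.8681*h^2 + 56.64*h + 6.9188)/(5.6644*h^4 + 6.8544*h^3 - 16.4428*h^2 - 11.2032*h + 15.1321)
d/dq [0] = 0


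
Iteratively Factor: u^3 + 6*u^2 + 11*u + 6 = (u + 2)*(u^2 + 4*u + 3) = (u + 2)*(u + 3)*(u + 1)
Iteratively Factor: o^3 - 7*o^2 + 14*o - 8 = (o - 1)*(o^2 - 6*o + 8) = (o - 2)*(o - 1)*(o - 4)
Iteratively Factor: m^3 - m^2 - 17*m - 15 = (m + 3)*(m^2 - 4*m - 5) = (m - 5)*(m + 3)*(m + 1)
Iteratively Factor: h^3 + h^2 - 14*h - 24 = (h - 4)*(h^2 + 5*h + 6) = (h - 4)*(h + 3)*(h + 2)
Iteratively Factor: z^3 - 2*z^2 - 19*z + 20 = (z - 5)*(z^2 + 3*z - 4) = (z - 5)*(z + 4)*(z - 1)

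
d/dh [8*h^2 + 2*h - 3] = 16*h + 2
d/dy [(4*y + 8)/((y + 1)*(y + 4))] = 4*(-y^2 - 4*y - 6)/(y^4 + 10*y^3 + 33*y^2 + 40*y + 16)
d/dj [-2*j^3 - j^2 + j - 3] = -6*j^2 - 2*j + 1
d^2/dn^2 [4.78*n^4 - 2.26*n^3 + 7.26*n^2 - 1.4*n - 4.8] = 57.36*n^2 - 13.56*n + 14.52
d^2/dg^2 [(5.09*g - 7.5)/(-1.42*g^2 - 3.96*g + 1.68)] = (-(2.84*g + 3.96)*(5.09*g - 7.5)*(5.68*g + 7.92) + (43.3668*g + 19.0128)*(1.42*g^2 + 3.96*g - 1.68))/(1.42*g^2 + 3.96*g - 1.68)^3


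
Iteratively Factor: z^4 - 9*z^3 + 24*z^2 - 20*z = (z - 5)*(z^3 - 4*z^2 + 4*z) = (z - 5)*(z - 2)*(z^2 - 2*z) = (z - 5)*(z - 2)^2*(z)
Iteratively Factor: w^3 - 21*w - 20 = (w + 4)*(w^2 - 4*w - 5) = (w + 1)*(w + 4)*(w - 5)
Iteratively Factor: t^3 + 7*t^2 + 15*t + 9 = (t + 1)*(t^2 + 6*t + 9) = (t + 1)*(t + 3)*(t + 3)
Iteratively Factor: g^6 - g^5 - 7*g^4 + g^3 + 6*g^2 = (g)*(g^5 - g^4 - 7*g^3 + g^2 + 6*g) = g*(g - 3)*(g^4 + 2*g^3 - g^2 - 2*g) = g*(g - 3)*(g + 1)*(g^3 + g^2 - 2*g) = g*(g - 3)*(g - 1)*(g + 1)*(g^2 + 2*g) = g^2*(g - 3)*(g - 1)*(g + 1)*(g + 2)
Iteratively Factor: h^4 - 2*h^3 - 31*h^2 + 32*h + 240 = (h + 4)*(h^3 - 6*h^2 - 7*h + 60) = (h - 4)*(h + 4)*(h^2 - 2*h - 15) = (h - 4)*(h + 3)*(h + 4)*(h - 5)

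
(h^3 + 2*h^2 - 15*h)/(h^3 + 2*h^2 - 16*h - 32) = h*(h^2 + 2*h - 15)/(h^3 + 2*h^2 - 16*h - 32)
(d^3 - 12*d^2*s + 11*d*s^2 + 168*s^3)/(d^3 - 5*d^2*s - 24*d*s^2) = (d - 7*s)/d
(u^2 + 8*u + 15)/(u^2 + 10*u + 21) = (u + 5)/(u + 7)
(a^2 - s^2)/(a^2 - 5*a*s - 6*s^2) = (-a + s)/(-a + 6*s)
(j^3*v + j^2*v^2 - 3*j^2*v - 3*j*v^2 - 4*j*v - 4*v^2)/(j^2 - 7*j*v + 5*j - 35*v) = v*(j^3 + j^2*v - 3*j^2 - 3*j*v - 4*j - 4*v)/(j^2 - 7*j*v + 5*j - 35*v)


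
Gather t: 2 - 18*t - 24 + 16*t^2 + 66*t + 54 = 16*t^2 + 48*t + 32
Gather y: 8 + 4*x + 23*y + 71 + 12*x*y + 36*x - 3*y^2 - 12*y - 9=40*x - 3*y^2 + y*(12*x + 11) + 70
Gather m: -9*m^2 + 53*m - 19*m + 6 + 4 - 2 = -9*m^2 + 34*m + 8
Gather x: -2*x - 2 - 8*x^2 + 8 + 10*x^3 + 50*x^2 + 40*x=10*x^3 + 42*x^2 + 38*x + 6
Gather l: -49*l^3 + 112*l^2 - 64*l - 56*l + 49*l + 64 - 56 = -49*l^3 + 112*l^2 - 71*l + 8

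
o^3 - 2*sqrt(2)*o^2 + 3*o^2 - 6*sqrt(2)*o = o*(o + 3)*(o - 2*sqrt(2))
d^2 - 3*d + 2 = (d - 2)*(d - 1)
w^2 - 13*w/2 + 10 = (w - 4)*(w - 5/2)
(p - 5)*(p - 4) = p^2 - 9*p + 20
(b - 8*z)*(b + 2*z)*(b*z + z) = b^3*z - 6*b^2*z^2 + b^2*z - 16*b*z^3 - 6*b*z^2 - 16*z^3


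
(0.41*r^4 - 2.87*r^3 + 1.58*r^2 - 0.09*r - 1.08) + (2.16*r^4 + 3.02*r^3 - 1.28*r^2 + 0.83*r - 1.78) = 2.57*r^4 + 0.15*r^3 + 0.3*r^2 + 0.74*r - 2.86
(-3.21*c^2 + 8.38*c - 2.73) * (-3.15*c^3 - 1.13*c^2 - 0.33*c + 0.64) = 10.1115*c^5 - 22.7697*c^4 + 0.189399999999999*c^3 - 1.7349*c^2 + 6.2641*c - 1.7472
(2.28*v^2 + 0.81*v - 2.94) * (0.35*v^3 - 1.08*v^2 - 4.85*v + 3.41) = 0.798*v^5 - 2.1789*v^4 - 12.9618*v^3 + 7.0215*v^2 + 17.0211*v - 10.0254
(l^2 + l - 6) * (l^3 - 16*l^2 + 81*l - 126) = l^5 - 15*l^4 + 59*l^3 + 51*l^2 - 612*l + 756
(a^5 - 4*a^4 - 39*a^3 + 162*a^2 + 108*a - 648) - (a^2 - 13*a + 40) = a^5 - 4*a^4 - 39*a^3 + 161*a^2 + 121*a - 688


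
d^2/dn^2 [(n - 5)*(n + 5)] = 2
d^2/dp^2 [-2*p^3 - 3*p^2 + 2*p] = -12*p - 6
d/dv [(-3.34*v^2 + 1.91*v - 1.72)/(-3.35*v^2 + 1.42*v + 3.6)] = (1.6557*v^2 - 35.572*v + 9.3184)/(11.2225*v^4 - 9.514*v^3 - 22.1036*v^2 + 10.224*v + 12.96)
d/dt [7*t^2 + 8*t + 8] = 14*t + 8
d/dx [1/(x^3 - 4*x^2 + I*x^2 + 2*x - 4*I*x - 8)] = (-3*x^2 + 8*x - 2*I*x - 2 + 4*I)/(x^3 - 4*x^2 + I*x^2 + 2*x - 4*I*x - 8)^2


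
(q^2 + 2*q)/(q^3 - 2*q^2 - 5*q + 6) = q/(q^2 - 4*q + 3)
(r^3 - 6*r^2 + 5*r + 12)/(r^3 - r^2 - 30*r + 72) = (r + 1)/(r + 6)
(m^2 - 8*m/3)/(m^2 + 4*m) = (m - 8/3)/(m + 4)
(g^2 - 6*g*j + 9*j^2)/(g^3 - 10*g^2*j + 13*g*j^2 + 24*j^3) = (g - 3*j)/(g^2 - 7*g*j - 8*j^2)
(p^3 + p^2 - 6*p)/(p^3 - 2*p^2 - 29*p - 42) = p*(p - 2)/(p^2 - 5*p - 14)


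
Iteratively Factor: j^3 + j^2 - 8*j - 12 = (j - 3)*(j^2 + 4*j + 4) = (j - 3)*(j + 2)*(j + 2)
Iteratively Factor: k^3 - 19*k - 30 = (k + 3)*(k^2 - 3*k - 10) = (k + 2)*(k + 3)*(k - 5)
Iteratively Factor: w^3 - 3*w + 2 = (w + 2)*(w^2 - 2*w + 1) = (w - 1)*(w + 2)*(w - 1)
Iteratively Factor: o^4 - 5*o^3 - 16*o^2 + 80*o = (o + 4)*(o^3 - 9*o^2 + 20*o) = o*(o + 4)*(o^2 - 9*o + 20) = o*(o - 4)*(o + 4)*(o - 5)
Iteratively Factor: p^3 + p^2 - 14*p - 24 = (p - 4)*(p^2 + 5*p + 6) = (p - 4)*(p + 3)*(p + 2)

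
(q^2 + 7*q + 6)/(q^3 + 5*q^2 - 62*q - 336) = (q + 1)/(q^2 - q - 56)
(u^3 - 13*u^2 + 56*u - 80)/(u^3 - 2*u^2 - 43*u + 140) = (u - 4)/(u + 7)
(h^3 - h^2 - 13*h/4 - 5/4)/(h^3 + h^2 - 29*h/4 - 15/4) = (h + 1)/(h + 3)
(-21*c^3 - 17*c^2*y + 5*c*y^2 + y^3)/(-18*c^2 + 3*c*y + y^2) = (7*c^2 + 8*c*y + y^2)/(6*c + y)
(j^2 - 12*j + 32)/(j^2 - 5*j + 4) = (j - 8)/(j - 1)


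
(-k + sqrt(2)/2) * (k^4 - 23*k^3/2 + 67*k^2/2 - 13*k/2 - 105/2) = -k^5 + sqrt(2)*k^4/2 + 23*k^4/2 - 67*k^3/2 - 23*sqrt(2)*k^3/4 + 13*k^2/2 + 67*sqrt(2)*k^2/4 - 13*sqrt(2)*k/4 + 105*k/2 - 105*sqrt(2)/4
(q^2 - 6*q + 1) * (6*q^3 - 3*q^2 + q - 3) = 6*q^5 - 39*q^4 + 25*q^3 - 12*q^2 + 19*q - 3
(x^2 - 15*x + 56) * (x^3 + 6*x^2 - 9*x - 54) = x^5 - 9*x^4 - 43*x^3 + 417*x^2 + 306*x - 3024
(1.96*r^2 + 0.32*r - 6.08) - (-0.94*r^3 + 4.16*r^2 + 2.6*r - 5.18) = 0.94*r^3 - 2.2*r^2 - 2.28*r - 0.9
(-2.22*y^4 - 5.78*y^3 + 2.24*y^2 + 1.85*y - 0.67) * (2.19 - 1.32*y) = 2.9304*y^5 + 2.7678*y^4 - 15.615*y^3 + 2.4636*y^2 + 4.9359*y - 1.4673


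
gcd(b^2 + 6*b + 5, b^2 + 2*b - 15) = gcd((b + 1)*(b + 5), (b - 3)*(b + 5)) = b + 5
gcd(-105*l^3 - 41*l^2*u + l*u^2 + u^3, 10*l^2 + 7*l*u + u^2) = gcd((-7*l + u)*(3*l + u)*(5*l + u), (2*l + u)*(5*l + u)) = 5*l + u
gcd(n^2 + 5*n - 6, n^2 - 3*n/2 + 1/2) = n - 1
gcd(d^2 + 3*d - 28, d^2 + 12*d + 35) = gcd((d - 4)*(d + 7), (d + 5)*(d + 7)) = d + 7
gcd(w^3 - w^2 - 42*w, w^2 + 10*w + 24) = w + 6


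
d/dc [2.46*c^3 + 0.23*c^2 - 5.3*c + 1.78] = 7.38*c^2 + 0.46*c - 5.3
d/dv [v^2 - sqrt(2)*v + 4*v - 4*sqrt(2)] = 2*v - sqrt(2) + 4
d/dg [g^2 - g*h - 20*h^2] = 2*g - h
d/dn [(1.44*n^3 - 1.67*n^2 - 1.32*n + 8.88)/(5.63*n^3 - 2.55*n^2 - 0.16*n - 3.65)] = (5.7301*n^4 + 14.4024*n^3 - 168.85*n^2 + 57.479*n + 6.2388)/(31.6969*n^6 - 28.713*n^5 + 4.7009*n^4 - 40.283*n^3 + 18.6406*n^2 + 1.168*n + 13.3225)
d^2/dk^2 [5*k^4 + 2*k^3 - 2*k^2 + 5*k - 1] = 60*k^2 + 12*k - 4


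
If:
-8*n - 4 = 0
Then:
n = -1/2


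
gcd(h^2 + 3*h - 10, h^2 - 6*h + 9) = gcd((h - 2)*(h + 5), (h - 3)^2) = 1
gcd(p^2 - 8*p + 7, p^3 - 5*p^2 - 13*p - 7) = p - 7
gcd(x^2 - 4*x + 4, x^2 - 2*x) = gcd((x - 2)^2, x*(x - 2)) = x - 2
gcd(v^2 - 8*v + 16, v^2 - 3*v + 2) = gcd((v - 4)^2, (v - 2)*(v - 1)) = 1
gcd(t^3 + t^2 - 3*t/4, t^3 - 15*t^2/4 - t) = t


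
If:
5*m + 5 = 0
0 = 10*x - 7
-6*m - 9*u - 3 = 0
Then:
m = -1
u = 1/3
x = 7/10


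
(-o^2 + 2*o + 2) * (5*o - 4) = -5*o^3 + 14*o^2 + 2*o - 8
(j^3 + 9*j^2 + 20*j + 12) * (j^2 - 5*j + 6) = j^5 + 4*j^4 - 19*j^3 - 34*j^2 + 60*j + 72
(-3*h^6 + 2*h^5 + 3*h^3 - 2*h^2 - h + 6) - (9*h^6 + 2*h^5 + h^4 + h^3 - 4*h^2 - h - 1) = -12*h^6 - h^4 + 2*h^3 + 2*h^2 + 7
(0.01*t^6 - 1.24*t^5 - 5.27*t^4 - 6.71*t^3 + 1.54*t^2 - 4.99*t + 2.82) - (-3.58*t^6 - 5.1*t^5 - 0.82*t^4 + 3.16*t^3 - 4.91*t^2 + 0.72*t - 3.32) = 3.59*t^6 + 3.86*t^5 - 4.45*t^4 - 9.87*t^3 + 6.45*t^2 - 5.71*t + 6.14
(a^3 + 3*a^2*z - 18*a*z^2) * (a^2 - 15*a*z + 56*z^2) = a^5 - 12*a^4*z - 7*a^3*z^2 + 438*a^2*z^3 - 1008*a*z^4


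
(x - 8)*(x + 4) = x^2 - 4*x - 32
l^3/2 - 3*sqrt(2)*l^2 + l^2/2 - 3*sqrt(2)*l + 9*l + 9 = (l/2 + 1/2)*(l - 3*sqrt(2))^2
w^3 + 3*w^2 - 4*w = w*(w - 1)*(w + 4)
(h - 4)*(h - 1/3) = h^2 - 13*h/3 + 4/3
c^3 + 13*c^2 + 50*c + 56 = (c + 2)*(c + 4)*(c + 7)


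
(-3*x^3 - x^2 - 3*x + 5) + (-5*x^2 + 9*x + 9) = -3*x^3 - 6*x^2 + 6*x + 14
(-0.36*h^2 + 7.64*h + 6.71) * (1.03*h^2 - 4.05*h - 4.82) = -0.3708*h^4 + 9.3272*h^3 - 22.2955*h^2 - 64.0003*h - 32.3422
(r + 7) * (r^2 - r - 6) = r^3 + 6*r^2 - 13*r - 42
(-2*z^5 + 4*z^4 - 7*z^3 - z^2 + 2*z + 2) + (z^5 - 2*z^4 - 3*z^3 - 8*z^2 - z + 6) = -z^5 + 2*z^4 - 10*z^3 - 9*z^2 + z + 8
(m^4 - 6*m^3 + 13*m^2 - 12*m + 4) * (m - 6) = m^5 - 12*m^4 + 49*m^3 - 90*m^2 + 76*m - 24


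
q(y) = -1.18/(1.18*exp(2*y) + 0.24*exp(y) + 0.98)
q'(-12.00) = 0.00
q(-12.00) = -1.20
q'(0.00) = 0.53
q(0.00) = -0.49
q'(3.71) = 0.00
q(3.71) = -0.00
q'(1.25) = 0.13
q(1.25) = -0.07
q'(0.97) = 0.21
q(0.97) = -0.12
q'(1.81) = 0.05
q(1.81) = -0.03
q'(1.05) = 0.18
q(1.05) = -0.10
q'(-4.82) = 0.00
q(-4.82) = -1.20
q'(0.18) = 0.49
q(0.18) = -0.40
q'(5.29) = 0.00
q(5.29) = -0.00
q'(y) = -1.18*(-2.36*exp(2*y) - 0.24*exp(y))/(1.18*exp(2*y) + 0.24*exp(y) + 0.98)^2 = (2.7848*exp(y) + 0.2832)*exp(y)/(1.18*exp(2*y) + 0.24*exp(y) + 0.98)^2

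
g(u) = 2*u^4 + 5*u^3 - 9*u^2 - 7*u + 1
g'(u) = 8*u^3 + 15*u^2 - 18*u - 7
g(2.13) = 34.74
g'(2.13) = 100.02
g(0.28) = -1.54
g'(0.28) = -10.69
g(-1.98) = -28.50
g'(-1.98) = 25.35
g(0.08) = 0.39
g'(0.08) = -8.34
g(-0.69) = 0.36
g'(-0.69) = 9.93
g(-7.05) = 2791.69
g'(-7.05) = -1937.78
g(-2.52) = -37.87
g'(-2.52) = 5.59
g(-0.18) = 1.94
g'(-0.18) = -3.32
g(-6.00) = 1231.00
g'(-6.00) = -1087.00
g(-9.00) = 8812.00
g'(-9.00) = -4462.00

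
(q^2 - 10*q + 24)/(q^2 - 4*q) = (q - 6)/q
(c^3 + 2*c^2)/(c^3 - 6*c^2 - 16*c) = c/(c - 8)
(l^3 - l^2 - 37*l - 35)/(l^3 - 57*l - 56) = (l^2 - 2*l - 35)/(l^2 - l - 56)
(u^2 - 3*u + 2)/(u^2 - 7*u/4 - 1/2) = 4*(u - 1)/(4*u + 1)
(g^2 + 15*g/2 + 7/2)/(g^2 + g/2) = (g + 7)/g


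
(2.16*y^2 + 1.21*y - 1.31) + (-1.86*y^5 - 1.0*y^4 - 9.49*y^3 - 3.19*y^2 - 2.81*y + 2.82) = -1.86*y^5 - 1.0*y^4 - 9.49*y^3 - 1.03*y^2 - 1.6*y + 1.51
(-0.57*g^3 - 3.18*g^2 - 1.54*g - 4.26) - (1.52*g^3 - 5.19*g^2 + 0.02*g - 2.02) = -2.09*g^3 + 2.01*g^2 - 1.56*g - 2.24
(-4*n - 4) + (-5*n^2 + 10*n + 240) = -5*n^2 + 6*n + 236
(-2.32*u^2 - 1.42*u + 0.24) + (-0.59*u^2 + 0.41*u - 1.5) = -2.91*u^2 - 1.01*u - 1.26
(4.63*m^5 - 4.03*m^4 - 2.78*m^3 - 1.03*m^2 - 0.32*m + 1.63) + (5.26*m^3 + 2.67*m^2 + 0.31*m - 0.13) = 4.63*m^5 - 4.03*m^4 + 2.48*m^3 + 1.64*m^2 - 0.01*m + 1.5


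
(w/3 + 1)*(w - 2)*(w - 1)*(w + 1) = w^4/3 + w^3/3 - 7*w^2/3 - w/3 + 2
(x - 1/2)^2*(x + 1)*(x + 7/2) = x^4 + 7*x^3/2 - 3*x^2/4 - 19*x/8 + 7/8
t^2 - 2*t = t*(t - 2)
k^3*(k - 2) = k^4 - 2*k^3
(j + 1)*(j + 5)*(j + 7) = j^3 + 13*j^2 + 47*j + 35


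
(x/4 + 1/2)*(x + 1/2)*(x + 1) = x^3/4 + 7*x^2/8 + 7*x/8 + 1/4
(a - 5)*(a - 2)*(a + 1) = a^3 - 6*a^2 + 3*a + 10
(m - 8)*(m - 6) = m^2 - 14*m + 48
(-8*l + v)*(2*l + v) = -16*l^2 - 6*l*v + v^2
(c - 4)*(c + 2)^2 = c^3 - 12*c - 16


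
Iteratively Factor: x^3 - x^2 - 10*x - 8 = (x + 1)*(x^2 - 2*x - 8) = (x - 4)*(x + 1)*(x + 2)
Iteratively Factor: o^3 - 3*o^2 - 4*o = (o)*(o^2 - 3*o - 4) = o*(o - 4)*(o + 1)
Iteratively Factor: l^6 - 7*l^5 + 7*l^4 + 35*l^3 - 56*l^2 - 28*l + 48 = (l + 2)*(l^5 - 9*l^4 + 25*l^3 - 15*l^2 - 26*l + 24) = (l - 1)*(l + 2)*(l^4 - 8*l^3 + 17*l^2 + 2*l - 24) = (l - 3)*(l - 1)*(l + 2)*(l^3 - 5*l^2 + 2*l + 8) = (l - 3)*(l - 1)*(l + 1)*(l + 2)*(l^2 - 6*l + 8) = (l - 3)*(l - 2)*(l - 1)*(l + 1)*(l + 2)*(l - 4)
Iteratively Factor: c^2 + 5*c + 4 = (c + 1)*(c + 4)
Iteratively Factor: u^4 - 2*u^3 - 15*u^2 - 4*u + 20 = (u - 1)*(u^3 - u^2 - 16*u - 20) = (u - 1)*(u + 2)*(u^2 - 3*u - 10) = (u - 5)*(u - 1)*(u + 2)*(u + 2)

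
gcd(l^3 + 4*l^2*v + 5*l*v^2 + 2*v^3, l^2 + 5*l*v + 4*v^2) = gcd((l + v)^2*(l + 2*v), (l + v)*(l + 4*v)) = l + v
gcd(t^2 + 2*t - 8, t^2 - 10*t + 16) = t - 2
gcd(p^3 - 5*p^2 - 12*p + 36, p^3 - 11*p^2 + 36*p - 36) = p^2 - 8*p + 12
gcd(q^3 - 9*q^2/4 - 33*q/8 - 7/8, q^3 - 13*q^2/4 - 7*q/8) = q^2 - 13*q/4 - 7/8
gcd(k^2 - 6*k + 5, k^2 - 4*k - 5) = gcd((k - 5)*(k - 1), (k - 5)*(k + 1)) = k - 5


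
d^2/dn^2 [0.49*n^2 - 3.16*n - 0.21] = 0.980000000000000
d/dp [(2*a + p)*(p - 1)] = 2*a + 2*p - 1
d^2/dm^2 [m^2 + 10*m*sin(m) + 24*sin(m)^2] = -10*m*sin(m) - 96*sin(m)^2 + 20*cos(m) + 50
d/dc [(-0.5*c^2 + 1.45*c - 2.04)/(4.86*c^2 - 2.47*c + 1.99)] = (-5.812*c^2 + 17.8388*c - 2.1533)/(23.6196*c^4 - 24.0084*c^3 + 25.4437*c^2 - 9.8306*c + 3.9601)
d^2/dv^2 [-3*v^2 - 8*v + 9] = -6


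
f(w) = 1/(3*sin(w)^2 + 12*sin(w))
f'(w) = (-6*sin(w)*cos(w) - 12*cos(w))/(3*sin(w)^2 + 12*sin(w))^2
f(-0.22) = -0.40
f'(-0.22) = -1.70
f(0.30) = 0.26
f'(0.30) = -0.91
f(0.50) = 0.16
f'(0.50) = -0.31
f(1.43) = 0.07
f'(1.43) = -0.01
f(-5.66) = 0.12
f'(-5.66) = -0.20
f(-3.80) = 0.12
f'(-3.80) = 0.17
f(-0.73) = -0.15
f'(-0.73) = -0.13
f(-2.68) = -0.21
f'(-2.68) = 0.37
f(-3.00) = -0.61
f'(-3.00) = 4.14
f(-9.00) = -0.23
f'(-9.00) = 0.44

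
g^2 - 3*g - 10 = (g - 5)*(g + 2)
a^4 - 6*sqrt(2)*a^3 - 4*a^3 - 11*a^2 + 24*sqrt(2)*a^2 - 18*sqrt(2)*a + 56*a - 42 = (a - 3)*(a - 1)*(a - 7*sqrt(2))*(a + sqrt(2))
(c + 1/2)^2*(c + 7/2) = c^3 + 9*c^2/2 + 15*c/4 + 7/8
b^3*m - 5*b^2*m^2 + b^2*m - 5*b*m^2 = b*(b - 5*m)*(b*m + m)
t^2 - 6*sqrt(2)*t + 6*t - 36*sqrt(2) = (t + 6)*(t - 6*sqrt(2))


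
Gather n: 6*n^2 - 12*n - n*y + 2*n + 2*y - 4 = 6*n^2 + n*(-y - 10) + 2*y - 4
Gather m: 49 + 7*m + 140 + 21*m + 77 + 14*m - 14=42*m + 252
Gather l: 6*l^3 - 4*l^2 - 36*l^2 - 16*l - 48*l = 6*l^3 - 40*l^2 - 64*l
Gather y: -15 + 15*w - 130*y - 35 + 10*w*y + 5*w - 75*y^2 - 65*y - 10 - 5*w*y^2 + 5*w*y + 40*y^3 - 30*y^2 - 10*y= 20*w + 40*y^3 + y^2*(-5*w - 105) + y*(15*w - 205) - 60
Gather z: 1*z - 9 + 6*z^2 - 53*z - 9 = 6*z^2 - 52*z - 18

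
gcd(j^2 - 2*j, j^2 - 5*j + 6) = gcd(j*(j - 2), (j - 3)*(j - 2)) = j - 2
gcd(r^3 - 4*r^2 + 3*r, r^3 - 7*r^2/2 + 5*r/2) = r^2 - r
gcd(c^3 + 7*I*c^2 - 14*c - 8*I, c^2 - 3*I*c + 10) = c + 2*I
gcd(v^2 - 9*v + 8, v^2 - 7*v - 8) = v - 8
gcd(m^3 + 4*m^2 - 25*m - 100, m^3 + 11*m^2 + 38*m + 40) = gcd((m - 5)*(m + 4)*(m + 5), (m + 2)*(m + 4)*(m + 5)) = m^2 + 9*m + 20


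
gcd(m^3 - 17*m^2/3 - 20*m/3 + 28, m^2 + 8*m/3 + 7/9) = m + 7/3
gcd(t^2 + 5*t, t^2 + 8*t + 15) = t + 5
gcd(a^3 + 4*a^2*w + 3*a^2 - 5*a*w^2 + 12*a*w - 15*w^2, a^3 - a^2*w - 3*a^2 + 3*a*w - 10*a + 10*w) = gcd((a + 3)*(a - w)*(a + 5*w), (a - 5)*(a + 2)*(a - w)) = -a + w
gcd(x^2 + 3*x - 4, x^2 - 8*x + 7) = x - 1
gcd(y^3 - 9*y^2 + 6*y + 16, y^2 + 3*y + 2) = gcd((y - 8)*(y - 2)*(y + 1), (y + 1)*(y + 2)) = y + 1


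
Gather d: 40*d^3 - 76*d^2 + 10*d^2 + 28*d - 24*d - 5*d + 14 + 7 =40*d^3 - 66*d^2 - d + 21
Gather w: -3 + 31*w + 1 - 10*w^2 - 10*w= -10*w^2 + 21*w - 2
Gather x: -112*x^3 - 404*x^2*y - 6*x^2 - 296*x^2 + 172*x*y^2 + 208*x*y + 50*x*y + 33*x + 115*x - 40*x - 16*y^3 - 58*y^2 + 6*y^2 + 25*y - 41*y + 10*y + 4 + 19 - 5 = -112*x^3 + x^2*(-404*y - 302) + x*(172*y^2 + 258*y + 108) - 16*y^3 - 52*y^2 - 6*y + 18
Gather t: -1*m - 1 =-m - 1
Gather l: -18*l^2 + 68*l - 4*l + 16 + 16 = -18*l^2 + 64*l + 32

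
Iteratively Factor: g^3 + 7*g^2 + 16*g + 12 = (g + 2)*(g^2 + 5*g + 6) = (g + 2)*(g + 3)*(g + 2)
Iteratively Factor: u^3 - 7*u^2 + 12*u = (u - 3)*(u^2 - 4*u) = u*(u - 3)*(u - 4)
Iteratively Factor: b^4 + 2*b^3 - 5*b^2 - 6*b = (b + 1)*(b^3 + b^2 - 6*b) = b*(b + 1)*(b^2 + b - 6) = b*(b + 1)*(b + 3)*(b - 2)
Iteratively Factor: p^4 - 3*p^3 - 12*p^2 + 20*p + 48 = (p + 2)*(p^3 - 5*p^2 - 2*p + 24) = (p + 2)^2*(p^2 - 7*p + 12) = (p - 3)*(p + 2)^2*(p - 4)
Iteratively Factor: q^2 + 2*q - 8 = (q - 2)*(q + 4)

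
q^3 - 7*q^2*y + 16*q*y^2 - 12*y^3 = (q - 3*y)*(q - 2*y)^2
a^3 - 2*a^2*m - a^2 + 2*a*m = a*(a - 1)*(a - 2*m)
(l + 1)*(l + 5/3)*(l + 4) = l^3 + 20*l^2/3 + 37*l/3 + 20/3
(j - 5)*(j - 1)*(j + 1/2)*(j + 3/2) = j^4 - 4*j^3 - 25*j^2/4 + 11*j/2 + 15/4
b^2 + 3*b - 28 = (b - 4)*(b + 7)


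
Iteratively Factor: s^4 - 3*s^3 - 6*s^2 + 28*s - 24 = (s - 2)*(s^3 - s^2 - 8*s + 12) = (s - 2)^2*(s^2 + s - 6) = (s - 2)^3*(s + 3)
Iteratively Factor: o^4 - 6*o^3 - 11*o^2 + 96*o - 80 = (o - 4)*(o^3 - 2*o^2 - 19*o + 20) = (o - 5)*(o - 4)*(o^2 + 3*o - 4) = (o - 5)*(o - 4)*(o + 4)*(o - 1)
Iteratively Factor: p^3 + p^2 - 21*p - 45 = (p - 5)*(p^2 + 6*p + 9) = (p - 5)*(p + 3)*(p + 3)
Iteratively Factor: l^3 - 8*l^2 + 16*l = (l)*(l^2 - 8*l + 16) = l*(l - 4)*(l - 4)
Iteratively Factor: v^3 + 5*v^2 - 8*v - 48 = (v - 3)*(v^2 + 8*v + 16) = (v - 3)*(v + 4)*(v + 4)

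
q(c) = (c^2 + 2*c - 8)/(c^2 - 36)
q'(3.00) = -0.35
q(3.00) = -0.26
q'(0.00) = -0.06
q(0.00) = 0.22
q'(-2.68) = 0.08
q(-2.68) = 0.21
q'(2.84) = -0.32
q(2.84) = -0.21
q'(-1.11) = -0.01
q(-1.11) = 0.26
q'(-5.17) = 1.91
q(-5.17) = -0.90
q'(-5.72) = 16.98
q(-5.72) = -4.05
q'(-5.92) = 208.31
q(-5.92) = -15.95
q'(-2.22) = 0.04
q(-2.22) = 0.24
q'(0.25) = -0.07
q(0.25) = 0.21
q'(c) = -2*c*(c^2 + 2*c - 8)/(c^2 - 36)^2 + (2*c + 2)/(c^2 - 36)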